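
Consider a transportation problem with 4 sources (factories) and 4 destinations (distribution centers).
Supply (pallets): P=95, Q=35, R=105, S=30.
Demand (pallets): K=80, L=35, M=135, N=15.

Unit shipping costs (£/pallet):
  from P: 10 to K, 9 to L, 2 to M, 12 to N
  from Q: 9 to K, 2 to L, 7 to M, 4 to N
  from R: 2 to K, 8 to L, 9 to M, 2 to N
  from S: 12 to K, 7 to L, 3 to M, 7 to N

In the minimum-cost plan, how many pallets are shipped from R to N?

Optimal shipments:
  P→M: 95 × £2 = £190
  Q→L: 35 × £2 = £70
  R→K: 80 × £2 = £160
  R→M: 10 × £9 = £90
  R→N: 15 × £2 = £30
  S→M: 30 × £3 = £90
Total cost = £630.
So R→N carries 15 pallets.

15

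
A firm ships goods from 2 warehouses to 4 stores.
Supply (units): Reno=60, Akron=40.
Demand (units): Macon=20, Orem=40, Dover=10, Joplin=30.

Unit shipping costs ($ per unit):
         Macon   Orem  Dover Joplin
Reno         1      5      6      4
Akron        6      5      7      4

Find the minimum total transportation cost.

An optimal shipping plan:
  Reno to Macon: 20 × $1 = $20
  Reno to Orem: 30 × $5 = $150
  Reno to Dover: 10 × $6 = $60
  Akron to Orem: 10 × $5 = $50
  Akron to Joplin: 30 × $4 = $120
Total = 20 + 150 + 60 + 50 + 120 = $400.
(Supply check: Reno ships 60; Akron ships 40.)

400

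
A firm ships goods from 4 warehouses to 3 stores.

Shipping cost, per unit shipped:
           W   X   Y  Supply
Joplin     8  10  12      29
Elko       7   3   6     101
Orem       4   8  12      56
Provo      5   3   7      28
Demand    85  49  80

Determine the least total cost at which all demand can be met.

1083

An optimal shipping plan:
  Joplin–W: 29 × 8 = 232
  Elko–X: 21 × 3 = 63
  Elko–Y: 80 × 6 = 480
  Orem–W: 56 × 4 = 224
  Provo–X: 28 × 3 = 84
Total = 232 + 63 + 480 + 224 + 84 = 1083.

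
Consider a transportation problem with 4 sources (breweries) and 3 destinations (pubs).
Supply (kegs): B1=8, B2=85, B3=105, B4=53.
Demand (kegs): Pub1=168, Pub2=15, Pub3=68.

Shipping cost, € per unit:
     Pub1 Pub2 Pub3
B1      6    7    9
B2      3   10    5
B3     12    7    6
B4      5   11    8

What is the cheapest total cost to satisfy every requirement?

One minimum-cost allocation:
  B1→Pub1: 8 × €6 = €48
  B2→Pub1: 85 × €3 = €255
  B3→Pub1: 22 × €12 = €264
  B3→Pub2: 15 × €7 = €105
  B3→Pub3: 68 × €6 = €408
  B4→Pub1: 53 × €5 = €265
Total = 48 + 255 + 264 + 105 + 408 + 265 = €1345.

1345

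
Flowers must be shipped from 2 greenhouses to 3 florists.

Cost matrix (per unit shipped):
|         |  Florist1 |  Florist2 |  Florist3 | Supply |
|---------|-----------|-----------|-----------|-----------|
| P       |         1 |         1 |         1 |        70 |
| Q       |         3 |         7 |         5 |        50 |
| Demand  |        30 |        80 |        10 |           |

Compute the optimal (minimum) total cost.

280

Optimal allocation:
  P→Florist2: 70 × 1 = 70
  Q→Florist1: 30 × 3 = 90
  Q→Florist2: 10 × 7 = 70
  Q→Florist3: 10 × 5 = 50
Total = 70 + 90 + 70 + 50 = 280.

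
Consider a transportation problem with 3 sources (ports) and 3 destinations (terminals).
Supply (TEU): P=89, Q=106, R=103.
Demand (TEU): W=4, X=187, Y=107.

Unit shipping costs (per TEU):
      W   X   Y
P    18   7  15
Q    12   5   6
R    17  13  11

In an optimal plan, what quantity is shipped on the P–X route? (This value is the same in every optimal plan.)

89

Optimal shipments:
  P to X: 89 × 7 = 623
  Q to X: 98 × 5 = 490
  Q to Y: 8 × 6 = 48
  R to W: 4 × 17 = 68
  R to Y: 99 × 11 = 1089
Total cost = 2318.
So P→X carries 89 TEU.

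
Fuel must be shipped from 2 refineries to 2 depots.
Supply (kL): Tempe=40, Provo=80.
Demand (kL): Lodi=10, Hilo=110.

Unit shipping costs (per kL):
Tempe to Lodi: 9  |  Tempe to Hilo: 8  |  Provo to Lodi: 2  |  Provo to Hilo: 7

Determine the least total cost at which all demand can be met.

Optimal allocation:
  Tempe→Hilo: 40 × 8 = 320
  Provo→Lodi: 10 × 2 = 20
  Provo→Hilo: 70 × 7 = 490
Total = 320 + 20 + 490 = 830.
(Supply check: Tempe ships 40; Provo ships 80.)

830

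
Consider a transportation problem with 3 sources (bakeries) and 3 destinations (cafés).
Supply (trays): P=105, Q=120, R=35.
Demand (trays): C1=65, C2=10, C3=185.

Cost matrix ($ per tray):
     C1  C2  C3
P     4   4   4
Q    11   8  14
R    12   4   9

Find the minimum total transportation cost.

One minimum-cost allocation:
  P→C3: 105 trays
  Q→C1: 65 trays
  Q→C2: 10 trays
  Q→C3: 45 trays
  R→C3: 35 trays
Total cost = $2160.

2160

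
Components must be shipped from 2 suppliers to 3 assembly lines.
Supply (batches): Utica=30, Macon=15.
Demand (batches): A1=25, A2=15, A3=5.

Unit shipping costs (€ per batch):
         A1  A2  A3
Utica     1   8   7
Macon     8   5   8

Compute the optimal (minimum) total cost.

135

An optimal shipping plan:
  Utica–A1: 25 batches
  Utica–A3: 5 batches
  Macon–A2: 15 batches
Total cost = €135.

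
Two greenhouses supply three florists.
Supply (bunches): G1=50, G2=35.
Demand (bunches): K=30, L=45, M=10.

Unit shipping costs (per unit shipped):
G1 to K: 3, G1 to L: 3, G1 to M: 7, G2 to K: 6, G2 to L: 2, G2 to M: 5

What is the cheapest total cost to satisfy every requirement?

250

Optimal allocation:
  G1->K: 30 × 3 = 90
  G1->L: 20 × 3 = 60
  G2->L: 25 × 2 = 50
  G2->M: 10 × 5 = 50
Total = 90 + 60 + 50 + 50 = 250.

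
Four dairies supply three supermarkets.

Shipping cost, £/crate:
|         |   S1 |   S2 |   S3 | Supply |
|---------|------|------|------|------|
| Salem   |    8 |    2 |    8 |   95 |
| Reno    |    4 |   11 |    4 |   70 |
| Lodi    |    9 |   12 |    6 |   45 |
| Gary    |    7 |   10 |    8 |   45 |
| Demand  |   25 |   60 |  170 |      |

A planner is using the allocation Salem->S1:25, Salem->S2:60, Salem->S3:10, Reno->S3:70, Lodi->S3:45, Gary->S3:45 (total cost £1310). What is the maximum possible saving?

25

Current plan cost = 25·8 + 60·2 + 10·8 + 70·4 + 45·6 + 45·8 = £1310.
Optimal plan:
  Salem->S2: 60 × £2 = £120
  Salem->S3: 35 × £8 = £280
  Reno->S3: 70 × £4 = £280
  Lodi->S3: 45 × £6 = £270
  Gary->S1: 25 × £7 = £175
  Gary->S3: 20 × £8 = £160
Optimal cost = £1285.
Saving = 1310 − 1285 = £25.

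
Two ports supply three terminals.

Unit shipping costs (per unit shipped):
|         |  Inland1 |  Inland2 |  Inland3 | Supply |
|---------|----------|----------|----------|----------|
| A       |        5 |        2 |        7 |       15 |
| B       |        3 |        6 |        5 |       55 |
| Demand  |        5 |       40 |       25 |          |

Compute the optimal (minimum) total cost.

An optimal shipping plan:
  A->Inland2: 15 × 2 = 30
  B->Inland1: 5 × 3 = 15
  B->Inland2: 25 × 6 = 150
  B->Inland3: 25 × 5 = 125
Total = 30 + 15 + 150 + 125 = 320.

320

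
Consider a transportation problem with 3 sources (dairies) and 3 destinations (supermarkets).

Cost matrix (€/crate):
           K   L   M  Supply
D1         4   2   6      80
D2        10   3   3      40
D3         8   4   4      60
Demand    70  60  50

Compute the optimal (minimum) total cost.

Optimal allocation:
  D1–K: 70 × €4 = €280
  D1–L: 10 × €2 = €20
  D2–M: 40 × €3 = €120
  D3–L: 50 × €4 = €200
  D3–M: 10 × €4 = €40
Total = 280 + 20 + 120 + 200 + 40 = €660.
(Supply check: D1 ships 80; D2 ships 40; D3 ships 60.)

660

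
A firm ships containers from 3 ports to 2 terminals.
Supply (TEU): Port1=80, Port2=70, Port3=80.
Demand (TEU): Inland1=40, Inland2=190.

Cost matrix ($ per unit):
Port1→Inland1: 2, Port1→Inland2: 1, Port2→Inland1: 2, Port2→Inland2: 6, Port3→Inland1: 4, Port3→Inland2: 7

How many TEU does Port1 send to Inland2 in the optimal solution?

Solving gives:
  Port1 to Inland2: 80 × $1 = $80
  Port2 to Inland1: 40 × $2 = $80
  Port2 to Inland2: 30 × $6 = $180
  Port3 to Inland2: 80 × $7 = $560
Total cost = $900.
So Port1→Inland2 carries 80 TEU.

80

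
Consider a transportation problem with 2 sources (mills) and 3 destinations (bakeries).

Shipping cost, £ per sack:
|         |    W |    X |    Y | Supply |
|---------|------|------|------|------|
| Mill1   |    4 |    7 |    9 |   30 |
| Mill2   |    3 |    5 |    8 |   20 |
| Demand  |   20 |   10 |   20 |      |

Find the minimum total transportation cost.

Optimal allocation:
  Mill1→W: 20 × £4 = £80
  Mill1→Y: 10 × £9 = £90
  Mill2→X: 10 × £5 = £50
  Mill2→Y: 10 × £8 = £80
Total = 80 + 90 + 50 + 80 = £300.

300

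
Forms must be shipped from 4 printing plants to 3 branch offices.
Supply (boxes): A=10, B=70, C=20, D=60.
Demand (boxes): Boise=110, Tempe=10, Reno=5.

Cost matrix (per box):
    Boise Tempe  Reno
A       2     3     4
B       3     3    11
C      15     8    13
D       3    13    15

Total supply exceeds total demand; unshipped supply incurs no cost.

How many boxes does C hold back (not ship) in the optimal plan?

Minimum-cost shipments:
  A–Boise: 5 × 2 = 10
  A–Reno: 5 × 4 = 20
  B–Boise: 60 × 3 = 180
  B–Tempe: 10 × 3 = 30
  D–Boise: 45 × 3 = 135
Total cost = 375.
C ships 0 of its 20, leaving 20.

20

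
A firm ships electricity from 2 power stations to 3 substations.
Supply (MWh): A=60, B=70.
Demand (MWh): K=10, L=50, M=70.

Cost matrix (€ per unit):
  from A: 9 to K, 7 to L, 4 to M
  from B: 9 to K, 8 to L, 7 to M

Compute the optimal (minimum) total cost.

800

A cheapest plan:
  A to M: 60 × €4 = €240
  B to K: 10 × €9 = €90
  B to L: 50 × €8 = €400
  B to M: 10 × €7 = €70
Total = 240 + 90 + 400 + 70 = €800.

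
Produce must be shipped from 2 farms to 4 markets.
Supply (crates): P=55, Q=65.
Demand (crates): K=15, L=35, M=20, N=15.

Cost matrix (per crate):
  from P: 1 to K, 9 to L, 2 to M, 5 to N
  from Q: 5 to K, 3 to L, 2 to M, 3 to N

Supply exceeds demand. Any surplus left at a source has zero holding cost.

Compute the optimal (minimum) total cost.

Optimal allocation:
  P->K: 15 × 1 = 15
  P->M: 20 × 2 = 40
  Q->L: 35 × 3 = 105
  Q->N: 15 × 3 = 45
Total = 15 + 40 + 105 + 45 = 205.

205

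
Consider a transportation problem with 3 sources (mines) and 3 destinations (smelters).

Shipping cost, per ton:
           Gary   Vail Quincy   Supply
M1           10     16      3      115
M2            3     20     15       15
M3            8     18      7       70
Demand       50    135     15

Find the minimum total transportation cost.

2600

One minimum-cost allocation:
  M1 to Vail: 100 tons
  M1 to Quincy: 15 tons
  M2 to Gary: 15 tons
  M3 to Gary: 35 tons
  M3 to Vail: 35 tons
Total cost = 2600.
(Supply check: M1 ships 115; M2 ships 15; M3 ships 70.)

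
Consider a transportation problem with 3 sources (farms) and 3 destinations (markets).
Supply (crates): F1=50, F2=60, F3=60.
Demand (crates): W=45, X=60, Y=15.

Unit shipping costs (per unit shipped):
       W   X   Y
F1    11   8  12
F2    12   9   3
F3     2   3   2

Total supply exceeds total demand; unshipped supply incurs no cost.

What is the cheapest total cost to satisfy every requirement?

An optimal shipping plan:
  F1–X: 45 × 8 = 360
  F2–Y: 15 × 3 = 45
  F3–W: 45 × 2 = 90
  F3–X: 15 × 3 = 45
Total = 360 + 45 + 90 + 45 = 540.
(Supply check: F1 ships 45; F2 ships 15; F3 ships 60.)

540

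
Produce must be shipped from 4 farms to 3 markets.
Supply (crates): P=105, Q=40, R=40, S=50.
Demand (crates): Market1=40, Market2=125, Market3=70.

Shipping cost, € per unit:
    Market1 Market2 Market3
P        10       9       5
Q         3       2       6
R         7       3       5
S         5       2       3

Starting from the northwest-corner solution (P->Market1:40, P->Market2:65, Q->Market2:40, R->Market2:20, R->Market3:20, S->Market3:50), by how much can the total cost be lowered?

Current plan cost = 40·10 + 65·9 + 40·2 + 20·3 + 20·5 + 50·3 = €1375.
Optimal plan:
  P to Market2: 35 crates
  P to Market3: 70 crates
  Q to Market1: 40 crates
  R to Market2: 40 crates
  S to Market2: 50 crates
Optimal cost = €1005.
Saving = 1375 − 1005 = €370.

370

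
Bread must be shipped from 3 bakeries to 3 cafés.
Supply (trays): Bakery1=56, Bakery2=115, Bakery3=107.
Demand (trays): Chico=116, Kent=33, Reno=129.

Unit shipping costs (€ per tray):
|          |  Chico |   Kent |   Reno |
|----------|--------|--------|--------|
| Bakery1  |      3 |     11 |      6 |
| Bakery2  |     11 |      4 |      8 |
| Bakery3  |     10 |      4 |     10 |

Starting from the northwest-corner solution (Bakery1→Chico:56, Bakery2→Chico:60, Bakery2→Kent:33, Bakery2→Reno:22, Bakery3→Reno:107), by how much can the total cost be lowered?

246

Current plan cost = 56·3 + 60·11 + 33·4 + 22·8 + 107·10 = €2206.
Optimal plan:
  Bakery1–Chico: 56 trays
  Bakery2–Reno: 115 trays
  Bakery3–Chico: 60 trays
  Bakery3–Kent: 33 trays
  Bakery3–Reno: 14 trays
Optimal cost = €1960.
Saving = 2206 − 1960 = €246.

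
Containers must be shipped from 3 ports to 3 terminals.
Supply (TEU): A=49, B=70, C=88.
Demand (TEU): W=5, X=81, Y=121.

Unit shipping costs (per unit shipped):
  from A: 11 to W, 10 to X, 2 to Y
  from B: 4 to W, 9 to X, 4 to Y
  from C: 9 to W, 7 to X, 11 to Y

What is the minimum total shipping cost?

One minimum-cost allocation:
  A→Y: 49 × 2 = 98
  B→Y: 70 × 4 = 280
  C→W: 5 × 9 = 45
  C→X: 81 × 7 = 567
  C→Y: 2 × 11 = 22
Total = 98 + 280 + 45 + 567 + 22 = 1012.
(Supply check: A ships 49; B ships 70; C ships 88.)

1012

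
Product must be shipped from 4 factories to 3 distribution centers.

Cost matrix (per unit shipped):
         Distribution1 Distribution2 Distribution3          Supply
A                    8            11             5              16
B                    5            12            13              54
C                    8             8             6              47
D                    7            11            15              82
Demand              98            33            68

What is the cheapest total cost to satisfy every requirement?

Optimal allocation:
  A->Distribution3: 16 pallets
  B->Distribution1: 49 pallets
  B->Distribution3: 5 pallets
  C->Distribution3: 47 pallets
  D->Distribution1: 49 pallets
  D->Distribution2: 33 pallets
Total cost = 1378.
(Supply check: A ships 16; B ships 54; C ships 47; D ships 82.)

1378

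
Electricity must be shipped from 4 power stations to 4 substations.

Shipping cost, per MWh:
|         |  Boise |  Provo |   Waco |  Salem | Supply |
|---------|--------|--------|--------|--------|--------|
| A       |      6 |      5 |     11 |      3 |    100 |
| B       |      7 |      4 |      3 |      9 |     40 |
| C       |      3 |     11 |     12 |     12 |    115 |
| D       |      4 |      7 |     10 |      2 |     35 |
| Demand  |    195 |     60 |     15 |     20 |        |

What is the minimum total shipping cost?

1135

One minimum-cost allocation:
  A->Boise: 45 MWh
  A->Provo: 35 MWh
  A->Salem: 20 MWh
  B->Provo: 25 MWh
  B->Waco: 15 MWh
  C->Boise: 115 MWh
  D->Boise: 35 MWh
Total cost = 1135.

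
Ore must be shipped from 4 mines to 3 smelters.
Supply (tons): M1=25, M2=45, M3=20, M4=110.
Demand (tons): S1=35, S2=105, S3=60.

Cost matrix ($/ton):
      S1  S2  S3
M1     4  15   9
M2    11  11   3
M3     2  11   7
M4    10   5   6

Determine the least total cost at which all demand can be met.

880

One minimum-cost allocation:
  M1→S1: 15 × $4 = $60
  M1→S3: 10 × $9 = $90
  M2→S3: 45 × $3 = $135
  M3→S1: 20 × $2 = $40
  M4→S2: 105 × $5 = $525
  M4→S3: 5 × $6 = $30
Total = 60 + 90 + 135 + 40 + 525 + 30 = $880.
(Supply check: M1 ships 25; M2 ships 45; M3 ships 20; M4 ships 110.)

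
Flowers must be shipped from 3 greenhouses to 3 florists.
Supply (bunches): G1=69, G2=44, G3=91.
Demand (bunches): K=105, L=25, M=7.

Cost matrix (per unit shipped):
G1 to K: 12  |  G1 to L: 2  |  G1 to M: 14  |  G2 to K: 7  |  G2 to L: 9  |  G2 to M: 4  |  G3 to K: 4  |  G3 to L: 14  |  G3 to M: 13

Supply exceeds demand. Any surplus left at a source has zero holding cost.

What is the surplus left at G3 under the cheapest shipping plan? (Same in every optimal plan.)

0

Minimum-cost shipments:
  G1→L: 25 × 2 = 50
  G2→K: 14 × 7 = 98
  G2→M: 7 × 4 = 28
  G3→K: 91 × 4 = 364
Total cost = 540.
G3 ships 91 of its 91, leaving 0.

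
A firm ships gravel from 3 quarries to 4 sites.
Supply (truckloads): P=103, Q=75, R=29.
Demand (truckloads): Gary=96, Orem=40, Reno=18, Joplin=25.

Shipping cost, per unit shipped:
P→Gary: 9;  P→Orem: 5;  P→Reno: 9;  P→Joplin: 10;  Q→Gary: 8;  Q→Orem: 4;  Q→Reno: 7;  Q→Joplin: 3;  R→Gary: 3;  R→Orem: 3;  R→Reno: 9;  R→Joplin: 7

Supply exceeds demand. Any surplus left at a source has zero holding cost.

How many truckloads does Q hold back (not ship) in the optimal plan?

0

Minimum-cost shipments:
  P–Gary: 35 × 9 = 315
  P–Orem: 40 × 5 = 200
  Q–Gary: 32 × 8 = 256
  Q–Reno: 18 × 7 = 126
  Q–Joplin: 25 × 3 = 75
  R–Gary: 29 × 3 = 87
Total cost = 1059.
Q ships 75 of its 75, leaving 0.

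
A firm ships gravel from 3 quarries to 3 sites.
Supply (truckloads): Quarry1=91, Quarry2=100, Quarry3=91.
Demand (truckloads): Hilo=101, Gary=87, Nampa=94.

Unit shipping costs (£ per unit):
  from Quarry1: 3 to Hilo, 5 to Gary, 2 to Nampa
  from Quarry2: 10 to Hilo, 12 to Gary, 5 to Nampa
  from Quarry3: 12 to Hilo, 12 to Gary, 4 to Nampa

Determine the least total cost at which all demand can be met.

Optimal allocation:
  Quarry1–Hilo: 4 × £3 = £12
  Quarry1–Gary: 87 × £5 = £435
  Quarry2–Hilo: 97 × £10 = £970
  Quarry2–Nampa: 3 × £5 = £15
  Quarry3–Nampa: 91 × £4 = £364
Total = 12 + 435 + 970 + 15 + 364 = £1796.

1796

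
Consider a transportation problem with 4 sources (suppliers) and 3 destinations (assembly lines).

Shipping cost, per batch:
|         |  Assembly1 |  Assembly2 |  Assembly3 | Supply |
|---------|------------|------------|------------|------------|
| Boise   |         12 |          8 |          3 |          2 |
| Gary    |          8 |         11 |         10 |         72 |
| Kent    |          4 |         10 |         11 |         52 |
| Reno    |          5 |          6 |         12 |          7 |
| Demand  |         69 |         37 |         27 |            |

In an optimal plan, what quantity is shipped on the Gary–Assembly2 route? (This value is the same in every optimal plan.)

The minimum-cost plan:
  Boise to Assembly3: 2 × 3 = 6
  Gary to Assembly1: 17 × 8 = 136
  Gary to Assembly2: 30 × 11 = 330
  Gary to Assembly3: 25 × 10 = 250
  Kent to Assembly1: 52 × 4 = 208
  Reno to Assembly2: 7 × 6 = 42
Total cost = 972.
So Gary→Assembly2 carries 30 batches.

30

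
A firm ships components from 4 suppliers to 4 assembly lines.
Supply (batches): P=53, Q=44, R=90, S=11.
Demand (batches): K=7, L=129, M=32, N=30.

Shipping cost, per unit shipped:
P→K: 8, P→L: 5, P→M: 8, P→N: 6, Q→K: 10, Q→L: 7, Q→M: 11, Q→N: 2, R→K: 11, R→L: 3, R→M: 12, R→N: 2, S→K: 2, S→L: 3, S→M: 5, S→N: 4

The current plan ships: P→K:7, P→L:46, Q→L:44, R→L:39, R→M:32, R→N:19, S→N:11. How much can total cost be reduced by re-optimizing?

366

Current plan cost = 7·8 + 46·5 + 44·7 + 39·3 + 32·12 + 19·2 + 11·4 = 1177.
Optimal plan:
  P to L: 25 batches
  P to M: 28 batches
  Q to L: 14 batches
  Q to N: 30 batches
  R to L: 90 batches
  S to K: 7 batches
  S to M: 4 batches
Optimal cost = 811.
Saving = 1177 − 811 = 366.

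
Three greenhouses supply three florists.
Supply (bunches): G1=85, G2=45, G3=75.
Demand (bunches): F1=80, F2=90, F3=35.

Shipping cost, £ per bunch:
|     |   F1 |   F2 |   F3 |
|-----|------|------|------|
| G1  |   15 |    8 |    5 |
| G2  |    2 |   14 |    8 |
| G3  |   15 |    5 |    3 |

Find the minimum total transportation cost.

Optimal allocation:
  G1 to F1: 35 × £15 = £525
  G1 to F2: 15 × £8 = £120
  G1 to F3: 35 × £5 = £175
  G2 to F1: 45 × £2 = £90
  G3 to F2: 75 × £5 = £375
Total = 525 + 120 + 175 + 90 + 375 = £1285.

1285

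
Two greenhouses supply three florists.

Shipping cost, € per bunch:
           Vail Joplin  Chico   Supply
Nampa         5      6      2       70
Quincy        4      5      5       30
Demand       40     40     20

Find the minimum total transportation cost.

A cheapest plan:
  Nampa→Vail: 10 × €5 = €50
  Nampa→Joplin: 40 × €6 = €240
  Nampa→Chico: 20 × €2 = €40
  Quincy→Vail: 30 × €4 = €120
Total = 50 + 240 + 40 + 120 = €450.
(Supply check: Nampa ships 70; Quincy ships 30.)

450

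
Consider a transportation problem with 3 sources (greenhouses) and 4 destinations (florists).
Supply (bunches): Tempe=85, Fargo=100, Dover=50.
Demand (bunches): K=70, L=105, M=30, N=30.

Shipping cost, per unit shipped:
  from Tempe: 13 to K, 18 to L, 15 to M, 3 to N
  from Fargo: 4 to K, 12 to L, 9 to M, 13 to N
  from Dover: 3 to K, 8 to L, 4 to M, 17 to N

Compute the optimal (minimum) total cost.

2000

An optimal shipping plan:
  Tempe->L: 55 × 18 = 990
  Tempe->N: 30 × 3 = 90
  Fargo->K: 70 × 4 = 280
  Fargo->L: 30 × 12 = 360
  Dover->L: 20 × 8 = 160
  Dover->M: 30 × 4 = 120
Total = 990 + 90 + 280 + 360 + 160 + 120 = 2000.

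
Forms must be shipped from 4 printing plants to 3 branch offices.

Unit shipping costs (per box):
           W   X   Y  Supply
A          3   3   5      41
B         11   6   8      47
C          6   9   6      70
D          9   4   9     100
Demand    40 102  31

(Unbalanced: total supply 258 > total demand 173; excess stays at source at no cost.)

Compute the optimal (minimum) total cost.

715

One minimum-cost allocation:
  A to W: 39 × 3 = 117
  A to X: 2 × 3 = 6
  C to W: 1 × 6 = 6
  C to Y: 31 × 6 = 186
  D to X: 100 × 4 = 400
Total = 117 + 6 + 6 + 186 + 400 = 715.
(Supply check: A ships 41; B ships 0; C ships 32; D ships 100.)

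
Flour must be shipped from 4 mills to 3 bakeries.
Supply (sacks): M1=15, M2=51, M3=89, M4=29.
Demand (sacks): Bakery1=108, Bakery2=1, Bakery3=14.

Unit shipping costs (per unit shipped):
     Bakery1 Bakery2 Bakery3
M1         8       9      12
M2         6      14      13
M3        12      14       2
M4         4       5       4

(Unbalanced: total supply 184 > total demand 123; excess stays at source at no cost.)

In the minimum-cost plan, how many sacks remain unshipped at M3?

61

An optimal plan:
  M1→Bakery1: 15 × 8 = 120
  M2→Bakery1: 51 × 6 = 306
  M3→Bakery1: 14 × 12 = 168
  M3→Bakery3: 14 × 2 = 28
  M4→Bakery1: 28 × 4 = 112
  M4→Bakery2: 1 × 5 = 5
Total cost = 739.
M3 ships 28 of its 89, leaving 61.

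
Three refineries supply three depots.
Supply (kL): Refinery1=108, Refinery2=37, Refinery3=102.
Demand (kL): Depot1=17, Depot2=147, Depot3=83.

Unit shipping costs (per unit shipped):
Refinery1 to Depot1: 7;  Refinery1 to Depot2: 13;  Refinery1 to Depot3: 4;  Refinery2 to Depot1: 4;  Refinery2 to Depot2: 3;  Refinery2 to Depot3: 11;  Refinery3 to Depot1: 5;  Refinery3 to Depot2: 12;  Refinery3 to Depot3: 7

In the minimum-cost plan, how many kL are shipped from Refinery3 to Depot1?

17

Optimal shipments:
  Refinery1–Depot2: 25 kL
  Refinery1–Depot3: 83 kL
  Refinery2–Depot2: 37 kL
  Refinery3–Depot1: 17 kL
  Refinery3–Depot2: 85 kL
Total cost = 1873.
So Refinery3→Depot1 carries 17 kL.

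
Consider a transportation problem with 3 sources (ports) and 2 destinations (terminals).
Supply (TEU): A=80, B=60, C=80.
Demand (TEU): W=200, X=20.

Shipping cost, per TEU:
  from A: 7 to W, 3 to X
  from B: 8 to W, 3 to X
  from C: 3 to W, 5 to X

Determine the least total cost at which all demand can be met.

1180

Optimal allocation:
  A to W: 80 × 7 = 560
  B to W: 40 × 8 = 320
  B to X: 20 × 3 = 60
  C to W: 80 × 3 = 240
Total = 560 + 320 + 60 + 240 = 1180.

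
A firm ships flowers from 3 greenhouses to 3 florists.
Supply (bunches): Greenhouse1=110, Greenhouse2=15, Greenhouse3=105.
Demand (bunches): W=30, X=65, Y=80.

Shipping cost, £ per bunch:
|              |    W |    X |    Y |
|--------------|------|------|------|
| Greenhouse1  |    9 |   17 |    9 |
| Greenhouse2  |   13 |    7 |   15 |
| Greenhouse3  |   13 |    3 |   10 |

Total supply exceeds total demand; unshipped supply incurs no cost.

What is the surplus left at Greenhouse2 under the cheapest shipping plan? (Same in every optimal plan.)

15

An optimal plan:
  Greenhouse1–W: 30 × £9 = £270
  Greenhouse1–Y: 80 × £9 = £720
  Greenhouse3–X: 65 × £3 = £195
Total cost = £1185.
Greenhouse2 ships 0 of its 15, leaving 15.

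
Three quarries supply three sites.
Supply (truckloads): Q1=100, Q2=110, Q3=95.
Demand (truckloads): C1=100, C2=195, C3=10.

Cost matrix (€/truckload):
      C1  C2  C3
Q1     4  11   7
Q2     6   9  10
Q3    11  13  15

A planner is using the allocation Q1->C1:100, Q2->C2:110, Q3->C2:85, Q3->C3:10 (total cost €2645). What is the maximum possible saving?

20

Current plan cost = 100·4 + 110·9 + 85·13 + 10·15 = €2645.
Optimal plan:
  Q1→C1: 90 × €4 = €360
  Q1→C3: 10 × €7 = €70
  Q2→C1: 10 × €6 = €60
  Q2→C2: 100 × €9 = €900
  Q3→C2: 95 × €13 = €1235
Optimal cost = €2625.
Saving = 2645 − 2625 = €20.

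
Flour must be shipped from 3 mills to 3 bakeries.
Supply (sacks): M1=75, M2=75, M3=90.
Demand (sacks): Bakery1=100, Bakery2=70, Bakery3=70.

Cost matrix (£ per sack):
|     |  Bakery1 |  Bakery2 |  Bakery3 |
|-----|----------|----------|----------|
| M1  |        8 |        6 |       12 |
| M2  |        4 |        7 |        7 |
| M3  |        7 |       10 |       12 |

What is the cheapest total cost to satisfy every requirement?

1600

An optimal shipping plan:
  M1 to Bakery1: 5 × £8 = £40
  M1 to Bakery2: 70 × £6 = £420
  M2 to Bakery1: 5 × £4 = £20
  M2 to Bakery3: 70 × £7 = £490
  M3 to Bakery1: 90 × £7 = £630
Total = 40 + 420 + 20 + 490 + 630 = £1600.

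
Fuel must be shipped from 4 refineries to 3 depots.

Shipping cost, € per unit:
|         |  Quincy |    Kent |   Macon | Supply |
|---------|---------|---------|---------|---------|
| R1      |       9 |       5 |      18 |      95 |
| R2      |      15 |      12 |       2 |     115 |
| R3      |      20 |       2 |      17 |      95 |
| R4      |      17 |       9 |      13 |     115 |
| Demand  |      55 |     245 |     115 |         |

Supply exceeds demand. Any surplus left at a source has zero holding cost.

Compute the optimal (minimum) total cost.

2105

An optimal shipping plan:
  R1→Quincy: 55 × €9 = €495
  R1→Kent: 40 × €5 = €200
  R2→Macon: 115 × €2 = €230
  R3→Kent: 95 × €2 = €190
  R4→Kent: 110 × €9 = €990
Total = 495 + 200 + 230 + 190 + 990 = €2105.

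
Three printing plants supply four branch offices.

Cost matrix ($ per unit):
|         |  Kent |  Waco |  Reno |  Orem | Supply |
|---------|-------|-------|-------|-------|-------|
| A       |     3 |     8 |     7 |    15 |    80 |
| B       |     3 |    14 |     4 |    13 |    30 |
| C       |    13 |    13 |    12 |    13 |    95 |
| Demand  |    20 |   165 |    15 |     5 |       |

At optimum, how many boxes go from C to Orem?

5

Optimal shipments:
  A–Kent: 5 boxes
  A–Waco: 75 boxes
  B–Kent: 15 boxes
  B–Reno: 15 boxes
  C–Waco: 90 boxes
  C–Orem: 5 boxes
Total cost = $1955.
So C→Orem carries 5 boxes.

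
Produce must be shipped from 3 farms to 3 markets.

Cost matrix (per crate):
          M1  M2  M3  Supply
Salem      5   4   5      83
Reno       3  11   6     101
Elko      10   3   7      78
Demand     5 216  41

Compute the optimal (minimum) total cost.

An optimal shipping plan:
  Salem->M2: 83 × 4 = 332
  Reno->M1: 5 × 3 = 15
  Reno->M2: 55 × 11 = 605
  Reno->M3: 41 × 6 = 246
  Elko->M2: 78 × 3 = 234
Total = 332 + 15 + 605 + 246 + 234 = 1432.

1432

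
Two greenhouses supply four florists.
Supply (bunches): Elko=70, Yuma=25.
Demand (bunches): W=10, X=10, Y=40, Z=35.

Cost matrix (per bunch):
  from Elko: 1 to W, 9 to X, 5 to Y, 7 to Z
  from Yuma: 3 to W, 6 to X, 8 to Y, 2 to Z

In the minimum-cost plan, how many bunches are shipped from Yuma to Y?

0

Solving gives:
  Elko->W: 10 × 1 = 10
  Elko->X: 10 × 9 = 90
  Elko->Y: 40 × 5 = 200
  Elko->Z: 10 × 7 = 70
  Yuma->Z: 25 × 2 = 50
Total cost = 420.
The route Yuma→Y is not used.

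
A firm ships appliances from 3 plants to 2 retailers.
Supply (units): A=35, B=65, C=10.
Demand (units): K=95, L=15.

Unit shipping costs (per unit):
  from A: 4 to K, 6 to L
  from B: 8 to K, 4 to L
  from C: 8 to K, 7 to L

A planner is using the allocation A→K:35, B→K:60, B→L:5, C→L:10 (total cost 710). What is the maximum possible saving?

30

Current plan cost = 35·4 + 60·8 + 5·4 + 10·7 = 710.
Optimal plan:
  A–K: 35 × 4 = 140
  B–K: 50 × 8 = 400
  B–L: 15 × 4 = 60
  C–K: 10 × 8 = 80
Optimal cost = 680.
Saving = 710 − 680 = 30.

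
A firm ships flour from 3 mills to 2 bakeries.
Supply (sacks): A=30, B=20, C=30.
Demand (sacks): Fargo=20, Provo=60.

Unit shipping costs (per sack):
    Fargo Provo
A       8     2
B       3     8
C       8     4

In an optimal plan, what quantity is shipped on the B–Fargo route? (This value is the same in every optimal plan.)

20

Solving gives:
  A–Provo: 30 sacks
  B–Fargo: 20 sacks
  C–Provo: 30 sacks
Total cost = 240.
So B→Fargo carries 20 sacks.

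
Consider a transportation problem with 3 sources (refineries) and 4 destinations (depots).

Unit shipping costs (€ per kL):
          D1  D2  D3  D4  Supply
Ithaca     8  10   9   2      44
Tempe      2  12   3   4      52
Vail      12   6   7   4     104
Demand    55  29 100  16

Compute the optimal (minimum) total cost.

1084

An optimal shipping plan:
  Ithaca→D1: 3 × €8 = €24
  Ithaca→D3: 25 × €9 = €225
  Ithaca→D4: 16 × €2 = €32
  Tempe→D1: 52 × €2 = €104
  Vail→D2: 29 × €6 = €174
  Vail→D3: 75 × €7 = €525
Total = 24 + 225 + 32 + 104 + 174 + 525 = €1084.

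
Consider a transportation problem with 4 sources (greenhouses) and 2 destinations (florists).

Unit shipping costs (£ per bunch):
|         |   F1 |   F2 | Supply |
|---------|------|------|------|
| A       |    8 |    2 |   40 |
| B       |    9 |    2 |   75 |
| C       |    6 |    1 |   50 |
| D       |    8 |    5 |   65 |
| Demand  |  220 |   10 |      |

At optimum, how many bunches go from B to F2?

10

The minimum-cost plan:
  A to F1: 40 × £8 = £320
  B to F1: 65 × £9 = £585
  B to F2: 10 × £2 = £20
  C to F1: 50 × £6 = £300
  D to F1: 65 × £8 = £520
Total cost = £1745.
So B→F2 carries 10 bunches.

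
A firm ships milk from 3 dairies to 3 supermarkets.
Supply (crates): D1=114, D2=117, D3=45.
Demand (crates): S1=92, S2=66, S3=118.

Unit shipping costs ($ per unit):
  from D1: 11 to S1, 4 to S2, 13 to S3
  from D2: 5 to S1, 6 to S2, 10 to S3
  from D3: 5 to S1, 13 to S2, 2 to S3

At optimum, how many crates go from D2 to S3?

Optimal shipments:
  D1→S2: 66 crates
  D1→S3: 48 crates
  D2→S1: 92 crates
  D2→S3: 25 crates
  D3→S3: 45 crates
Total cost = $1688.
So D2→S3 carries 25 crates.

25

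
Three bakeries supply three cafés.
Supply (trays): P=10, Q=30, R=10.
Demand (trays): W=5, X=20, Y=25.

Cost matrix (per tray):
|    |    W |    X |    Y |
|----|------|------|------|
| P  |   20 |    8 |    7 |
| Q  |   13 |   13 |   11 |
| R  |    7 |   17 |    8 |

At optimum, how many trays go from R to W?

Optimal shipments:
  P→X: 10 trays
  Q→X: 10 trays
  Q→Y: 20 trays
  R→W: 5 trays
  R→Y: 5 trays
Total cost = 505.
So R→W carries 5 trays.

5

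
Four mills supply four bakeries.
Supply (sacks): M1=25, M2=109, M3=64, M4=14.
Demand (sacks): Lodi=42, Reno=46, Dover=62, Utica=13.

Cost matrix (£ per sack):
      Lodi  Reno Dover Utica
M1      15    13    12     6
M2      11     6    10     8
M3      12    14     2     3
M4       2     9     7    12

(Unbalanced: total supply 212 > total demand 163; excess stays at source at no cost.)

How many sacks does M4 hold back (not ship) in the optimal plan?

0

An optimal plan:
  M1 to Utica: 11 × £6 = £66
  M2 to Lodi: 28 × £11 = £308
  M2 to Reno: 46 × £6 = £276
  M3 to Dover: 62 × £2 = £124
  M3 to Utica: 2 × £3 = £6
  M4 to Lodi: 14 × £2 = £28
Total cost = £808.
M4 ships 14 of its 14, leaving 0.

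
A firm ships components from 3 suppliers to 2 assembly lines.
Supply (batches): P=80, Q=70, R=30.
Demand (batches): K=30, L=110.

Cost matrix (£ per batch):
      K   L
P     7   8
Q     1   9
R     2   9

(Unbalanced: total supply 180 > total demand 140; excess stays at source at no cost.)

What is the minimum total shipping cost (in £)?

Optimal allocation:
  P→L: 80 × £8 = £640
  Q→K: 30 × £1 = £30
  R→L: 30 × £9 = £270
Total = 640 + 30 + 270 = £940.

940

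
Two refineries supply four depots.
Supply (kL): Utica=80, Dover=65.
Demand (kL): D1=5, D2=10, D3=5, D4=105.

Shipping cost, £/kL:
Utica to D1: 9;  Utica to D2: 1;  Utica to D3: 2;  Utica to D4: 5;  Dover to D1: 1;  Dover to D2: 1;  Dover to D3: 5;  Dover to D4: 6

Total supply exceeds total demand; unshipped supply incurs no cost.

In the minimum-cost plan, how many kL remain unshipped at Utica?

0

Minimum-cost shipments:
  Utica to D3: 5 × £2 = £10
  Utica to D4: 75 × £5 = £375
  Dover to D1: 5 × £1 = £5
  Dover to D2: 10 × £1 = £10
  Dover to D4: 30 × £6 = £180
Total cost = £580.
Utica ships 80 of its 80, leaving 0.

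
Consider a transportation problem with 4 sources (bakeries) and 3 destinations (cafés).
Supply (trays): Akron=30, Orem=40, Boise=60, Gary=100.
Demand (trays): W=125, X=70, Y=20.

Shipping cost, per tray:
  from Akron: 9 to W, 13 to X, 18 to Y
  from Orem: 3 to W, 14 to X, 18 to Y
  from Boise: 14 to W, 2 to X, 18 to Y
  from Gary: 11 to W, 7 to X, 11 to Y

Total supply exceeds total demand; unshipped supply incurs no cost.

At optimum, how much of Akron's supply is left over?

An optimal plan:
  Akron to W: 30 × 9 = 270
  Orem to W: 40 × 3 = 120
  Boise to X: 60 × 2 = 120
  Gary to W: 55 × 11 = 605
  Gary to X: 10 × 7 = 70
  Gary to Y: 20 × 11 = 220
Total cost = 1405.
Akron ships 30 of its 30, leaving 0.

0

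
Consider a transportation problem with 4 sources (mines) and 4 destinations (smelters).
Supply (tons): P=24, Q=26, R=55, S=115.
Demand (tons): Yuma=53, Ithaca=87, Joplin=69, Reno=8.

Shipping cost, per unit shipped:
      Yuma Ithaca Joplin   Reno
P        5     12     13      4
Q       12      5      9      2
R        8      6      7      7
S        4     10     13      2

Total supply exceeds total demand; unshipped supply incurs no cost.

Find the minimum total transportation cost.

One minimum-cost allocation:
  P–Yuma: 7 × 5 = 35
  P–Joplin: 14 × 13 = 182
  Q–Ithaca: 26 × 5 = 130
  R–Joplin: 55 × 7 = 385
  S–Yuma: 46 × 4 = 184
  S–Ithaca: 61 × 10 = 610
  S–Reno: 8 × 2 = 16
Total = 35 + 182 + 130 + 385 + 184 + 610 + 16 = 1542.
(Supply check: P ships 21; Q ships 26; R ships 55; S ships 115.)

1542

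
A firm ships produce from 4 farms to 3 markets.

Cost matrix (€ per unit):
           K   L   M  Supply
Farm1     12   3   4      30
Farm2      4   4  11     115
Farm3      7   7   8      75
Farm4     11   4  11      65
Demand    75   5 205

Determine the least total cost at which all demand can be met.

One minimum-cost allocation:
  Farm1→M: 30 × €4 = €120
  Farm2→K: 75 × €4 = €300
  Farm2→M: 40 × €11 = €440
  Farm3→M: 75 × €8 = €600
  Farm4→L: 5 × €4 = €20
  Farm4→M: 60 × €11 = €660
Total = 120 + 300 + 440 + 600 + 20 + 660 = €2140.

2140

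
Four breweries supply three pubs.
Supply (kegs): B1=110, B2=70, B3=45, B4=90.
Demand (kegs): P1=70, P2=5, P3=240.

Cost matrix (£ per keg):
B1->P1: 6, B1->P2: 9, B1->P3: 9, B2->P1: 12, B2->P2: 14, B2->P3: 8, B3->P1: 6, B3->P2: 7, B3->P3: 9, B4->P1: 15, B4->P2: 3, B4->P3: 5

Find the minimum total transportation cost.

A cheapest plan:
  B1→P1: 25 × £6 = £150
  B1→P3: 85 × £9 = £765
  B2→P3: 70 × £8 = £560
  B3→P1: 45 × £6 = £270
  B4→P2: 5 × £3 = £15
  B4→P3: 85 × £5 = £425
Total = 150 + 765 + 560 + 270 + 15 + 425 = £2185.

2185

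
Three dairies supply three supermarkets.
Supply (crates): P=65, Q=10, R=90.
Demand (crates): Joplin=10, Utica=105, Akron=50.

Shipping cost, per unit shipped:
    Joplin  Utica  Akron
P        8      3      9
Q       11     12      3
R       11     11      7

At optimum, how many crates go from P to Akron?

0

Optimal shipments:
  P->Utica: 65 crates
  Q->Akron: 10 crates
  R->Joplin: 10 crates
  R->Utica: 40 crates
  R->Akron: 40 crates
Total cost = 1055.
The route P→Akron is not used.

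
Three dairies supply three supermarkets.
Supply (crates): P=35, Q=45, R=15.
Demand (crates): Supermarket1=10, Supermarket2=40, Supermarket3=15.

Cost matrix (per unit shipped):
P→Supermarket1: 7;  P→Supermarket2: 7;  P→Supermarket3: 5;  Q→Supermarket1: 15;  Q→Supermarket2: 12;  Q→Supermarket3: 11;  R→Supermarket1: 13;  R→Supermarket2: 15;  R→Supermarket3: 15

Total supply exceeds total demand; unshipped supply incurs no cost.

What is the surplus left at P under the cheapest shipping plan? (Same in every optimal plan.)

0

Minimum-cost shipments:
  P->Supermarket1: 10 crates
  P->Supermarket2: 10 crates
  P->Supermarket3: 15 crates
  Q->Supermarket2: 30 crates
Total cost = 575.
P ships 35 of its 35, leaving 0.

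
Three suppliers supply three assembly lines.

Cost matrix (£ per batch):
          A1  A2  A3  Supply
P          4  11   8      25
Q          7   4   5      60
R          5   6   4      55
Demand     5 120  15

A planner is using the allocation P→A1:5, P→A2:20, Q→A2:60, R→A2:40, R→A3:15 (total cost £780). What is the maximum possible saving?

15

Current plan cost = 5·4 + 20·11 + 60·4 + 40·6 + 15·4 = £780.
Optimal plan:
  P→A1: 5 × £4 = £20
  P→A2: 5 × £11 = £55
  P→A3: 15 × £8 = £120
  Q→A2: 60 × £4 = £240
  R→A2: 55 × £6 = £330
Optimal cost = £765.
Saving = 780 − 765 = £15.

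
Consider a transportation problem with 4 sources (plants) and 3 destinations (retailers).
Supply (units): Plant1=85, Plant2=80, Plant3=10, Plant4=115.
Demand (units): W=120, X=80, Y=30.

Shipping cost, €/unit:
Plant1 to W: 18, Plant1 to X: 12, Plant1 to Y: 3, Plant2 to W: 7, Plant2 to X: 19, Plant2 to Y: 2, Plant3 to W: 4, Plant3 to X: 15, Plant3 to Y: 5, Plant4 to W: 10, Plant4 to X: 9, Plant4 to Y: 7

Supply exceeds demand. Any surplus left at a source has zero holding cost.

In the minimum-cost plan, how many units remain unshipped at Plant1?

55

An optimal plan:
  Plant1–Y: 30 × €3 = €90
  Plant2–W: 80 × €7 = €560
  Plant3–W: 10 × €4 = €40
  Plant4–W: 30 × €10 = €300
  Plant4–X: 80 × €9 = €720
Total cost = €1710.
Plant1 ships 30 of its 85, leaving 55.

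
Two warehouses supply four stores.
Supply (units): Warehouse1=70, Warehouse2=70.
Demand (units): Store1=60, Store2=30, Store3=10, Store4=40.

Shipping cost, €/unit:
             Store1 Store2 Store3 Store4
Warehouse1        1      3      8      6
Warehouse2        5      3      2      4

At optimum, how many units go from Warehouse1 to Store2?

10

Solving gives:
  Warehouse1→Store1: 60 units
  Warehouse1→Store2: 10 units
  Warehouse2→Store2: 20 units
  Warehouse2→Store3: 10 units
  Warehouse2→Store4: 40 units
Total cost = €330.
So Warehouse1→Store2 carries 10 units.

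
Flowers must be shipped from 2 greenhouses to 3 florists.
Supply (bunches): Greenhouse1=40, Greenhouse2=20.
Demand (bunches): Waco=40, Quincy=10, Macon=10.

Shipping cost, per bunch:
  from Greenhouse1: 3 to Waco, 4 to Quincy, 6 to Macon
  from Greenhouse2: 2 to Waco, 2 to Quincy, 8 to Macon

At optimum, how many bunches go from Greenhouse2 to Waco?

10

Optimal shipments:
  Greenhouse1 to Waco: 30 bunches
  Greenhouse1 to Macon: 10 bunches
  Greenhouse2 to Waco: 10 bunches
  Greenhouse2 to Quincy: 10 bunches
Total cost = 190.
So Greenhouse2→Waco carries 10 bunches.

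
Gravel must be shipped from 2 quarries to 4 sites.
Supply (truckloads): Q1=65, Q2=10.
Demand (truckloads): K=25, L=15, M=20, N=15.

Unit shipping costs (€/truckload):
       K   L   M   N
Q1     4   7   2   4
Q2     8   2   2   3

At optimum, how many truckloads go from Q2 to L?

The minimum-cost plan:
  Q1–K: 25 × €4 = €100
  Q1–L: 5 × €7 = €35
  Q1–M: 20 × €2 = €40
  Q1–N: 15 × €4 = €60
  Q2–L: 10 × €2 = €20
Total cost = €255.
So Q2→L carries 10 truckloads.

10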